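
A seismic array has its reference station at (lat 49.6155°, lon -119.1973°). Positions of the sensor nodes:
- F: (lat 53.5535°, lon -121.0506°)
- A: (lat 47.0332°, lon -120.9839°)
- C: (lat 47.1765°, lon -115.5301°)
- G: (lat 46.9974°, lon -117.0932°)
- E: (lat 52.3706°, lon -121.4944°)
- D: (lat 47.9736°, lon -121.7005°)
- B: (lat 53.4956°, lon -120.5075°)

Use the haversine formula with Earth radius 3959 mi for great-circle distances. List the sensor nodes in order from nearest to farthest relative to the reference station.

D, A, G, E, C, B, F

Distance from the reference station at (lat 49.6155°, lon -119.1973°) to each:
D (lat 47.9736°, lon -121.7005°): 160.8 mi
A (lat 47.0332°, lon -120.9839°): 196.4 mi
G (lat 46.9974°, lon -117.0932°): 205.1 mi
E (lat 52.3706°, lon -121.4944°): 215.0 mi
C (lat 47.1765°, lon -115.5301°): 238.1 mi
B (lat 53.4956°, lon -120.5075°): 273.9 mi
F (lat 53.5535°, lon -121.0506°): 283.5 mi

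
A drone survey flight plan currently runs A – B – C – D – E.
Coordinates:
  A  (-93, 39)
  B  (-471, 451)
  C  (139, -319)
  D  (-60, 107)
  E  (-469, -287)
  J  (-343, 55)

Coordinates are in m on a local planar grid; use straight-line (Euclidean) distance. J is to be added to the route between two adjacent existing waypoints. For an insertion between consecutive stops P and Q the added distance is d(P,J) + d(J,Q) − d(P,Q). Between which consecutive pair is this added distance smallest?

Added distance for inserting J between each consecutive pair:
A–B: 107.6 m
B–C: 43.9 m
C–D: 427.6 m
D–E: 84.3 m
Smallest added distance is 43.9 m, inserting between B and C.

between B and C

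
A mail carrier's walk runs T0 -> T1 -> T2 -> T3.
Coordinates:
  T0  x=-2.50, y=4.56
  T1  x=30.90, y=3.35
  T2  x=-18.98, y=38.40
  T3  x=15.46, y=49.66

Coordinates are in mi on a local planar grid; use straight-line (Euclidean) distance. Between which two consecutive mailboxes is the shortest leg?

Leg distances:
T0→T1: 33.4 mi
T1→T2: 61.0 mi
T2→T3: 36.2 mi
The shortest leg is T0–T1 at 33.4 mi.

T0–T1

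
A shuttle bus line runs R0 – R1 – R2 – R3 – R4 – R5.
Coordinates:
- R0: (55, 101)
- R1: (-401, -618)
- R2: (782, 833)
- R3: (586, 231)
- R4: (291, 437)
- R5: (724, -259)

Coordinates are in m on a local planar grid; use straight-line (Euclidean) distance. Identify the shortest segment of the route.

Leg distances:
R0→R1: 851.4 m
R1→R2: 1872.1 m
R2→R3: 633.1 m
R3→R4: 359.8 m
R4→R5: 819.7 m
The shortest leg is R3–R4 at 359.8 m.

R3–R4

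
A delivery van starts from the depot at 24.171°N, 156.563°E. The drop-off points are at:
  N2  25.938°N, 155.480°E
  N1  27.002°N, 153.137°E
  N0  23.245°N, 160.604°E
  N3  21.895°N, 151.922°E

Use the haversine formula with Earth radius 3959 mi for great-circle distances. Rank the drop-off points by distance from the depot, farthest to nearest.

N3, N1, N0, N2

Distances from the depot:
N3 21.895°N, 151.922°E: 334.4 mi
N1 27.002°N, 153.137°E: 289.5 mi
N0 23.245°N, 160.604°E: 263.5 mi
N2 25.938°N, 155.480°E: 139.7 mi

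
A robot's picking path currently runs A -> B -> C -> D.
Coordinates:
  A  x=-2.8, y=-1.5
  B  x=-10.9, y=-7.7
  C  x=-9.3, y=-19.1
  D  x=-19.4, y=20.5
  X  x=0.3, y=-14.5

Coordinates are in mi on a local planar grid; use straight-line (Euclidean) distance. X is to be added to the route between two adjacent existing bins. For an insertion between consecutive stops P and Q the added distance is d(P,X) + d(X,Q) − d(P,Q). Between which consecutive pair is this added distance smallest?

Added distance for inserting X between each consecutive pair:
A–B: 16.3 mi
B–C: 12.2 mi
C–D: 9.9 mi
Smallest added distance is 9.9 mi, inserting between C and D.

between C and D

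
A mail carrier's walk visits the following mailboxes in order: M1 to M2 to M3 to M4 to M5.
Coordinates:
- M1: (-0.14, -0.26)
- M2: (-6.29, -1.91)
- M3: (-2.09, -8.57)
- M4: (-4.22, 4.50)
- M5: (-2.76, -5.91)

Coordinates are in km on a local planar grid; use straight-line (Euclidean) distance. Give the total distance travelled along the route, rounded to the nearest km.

Leg distances:
M1→M2: 6.4 km  (cumulative 6.4 km)
M2→M3: 7.9 km  (cumulative 14.2 km)
M3→M4: 13.2 km  (cumulative 27.5 km)
M4→M5: 10.5 km  (cumulative 38.0 km)
Total route length ≈ 38 km.

38 km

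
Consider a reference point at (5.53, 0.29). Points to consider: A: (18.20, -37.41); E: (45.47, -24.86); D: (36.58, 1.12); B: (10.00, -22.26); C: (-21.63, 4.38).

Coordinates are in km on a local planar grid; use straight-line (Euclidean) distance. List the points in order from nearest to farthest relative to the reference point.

Distances from the reference point:
B (10.00, -22.26): 23.0 km
C (-21.63, 4.38): 27.5 km
D (36.58, 1.12): 31.1 km
A (18.20, -37.41): 39.8 km
E (45.47, -24.86): 47.2 km

B, C, D, A, E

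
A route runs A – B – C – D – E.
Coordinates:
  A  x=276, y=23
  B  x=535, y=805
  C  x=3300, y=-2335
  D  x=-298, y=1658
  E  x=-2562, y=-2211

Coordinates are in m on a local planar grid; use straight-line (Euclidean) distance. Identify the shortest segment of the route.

A–B

Leg distances:
A→B: 823.8 m
B→C: 4183.9 m
C→D: 5374.9 m
D→E: 4482.7 m
The shortest leg is A–B at 823.8 m.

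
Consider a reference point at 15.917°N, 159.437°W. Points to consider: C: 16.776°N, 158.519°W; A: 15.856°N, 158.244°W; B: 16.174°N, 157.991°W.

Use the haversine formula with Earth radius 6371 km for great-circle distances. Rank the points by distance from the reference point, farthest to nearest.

Computing each great-circle distance from 15.917°N, 159.437°W:
B 16.174°N, 157.991°W: 157.1 km
C 16.776°N, 158.519°W: 136.8 km
A 15.856°N, 158.244°W: 127.8 km

B, C, A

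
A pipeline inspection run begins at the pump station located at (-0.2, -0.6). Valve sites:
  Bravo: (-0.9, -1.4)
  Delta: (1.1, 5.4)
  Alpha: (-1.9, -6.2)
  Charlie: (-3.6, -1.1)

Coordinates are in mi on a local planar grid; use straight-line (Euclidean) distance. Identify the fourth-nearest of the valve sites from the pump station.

Delta

Distances from the pump station ((-0.2, -0.6)):
Bravo: 1.1 mi
Charlie: 3.4 mi
Alpha: 5.9 mi
Delta: 6.1 mi
The fourth-nearest is Delta at 6.1 mi.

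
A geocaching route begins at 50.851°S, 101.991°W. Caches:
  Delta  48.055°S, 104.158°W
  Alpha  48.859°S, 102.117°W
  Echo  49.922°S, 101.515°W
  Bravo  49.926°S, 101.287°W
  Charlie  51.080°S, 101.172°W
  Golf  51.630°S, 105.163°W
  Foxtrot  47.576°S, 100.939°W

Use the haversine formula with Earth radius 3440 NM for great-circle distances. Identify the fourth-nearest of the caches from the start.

Distances from the start (50.851°S, 101.991°W):
Charlie: 33.9 NM
Echo: 58.7 NM
Bravo: 61.7 NM
Alpha: 119.7 NM
Golf: 128.1 NM
Delta: 188.0 NM
Foxtrot: 200.9 NM
The fourth-nearest is Alpha at 119.7 NM.

Alpha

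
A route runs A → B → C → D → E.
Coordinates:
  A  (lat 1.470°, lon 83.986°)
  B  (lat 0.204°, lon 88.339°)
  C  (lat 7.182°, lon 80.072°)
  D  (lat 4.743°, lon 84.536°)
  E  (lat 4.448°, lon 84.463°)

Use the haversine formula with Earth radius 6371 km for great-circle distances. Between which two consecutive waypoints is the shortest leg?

D–E

Leg distances:
A→B: 504.0 km
B→C: 1201.0 km
C→D: 563.2 km
D→E: 33.8 km
The shortest leg is D–E at 33.8 km.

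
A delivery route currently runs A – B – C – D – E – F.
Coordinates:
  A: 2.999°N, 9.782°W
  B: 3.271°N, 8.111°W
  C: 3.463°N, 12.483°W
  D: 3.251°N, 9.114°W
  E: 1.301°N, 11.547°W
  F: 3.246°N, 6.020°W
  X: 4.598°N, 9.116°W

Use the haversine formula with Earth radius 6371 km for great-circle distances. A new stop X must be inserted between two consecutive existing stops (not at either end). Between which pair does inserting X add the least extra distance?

between B and C

Added distance for inserting X between each consecutive pair:
A–B: 189.5 km
B–C: 93.4 km
C–D: 169.3 km
D–E: 258.5 km
E–F: 179.1 km
Smallest added distance is 93.4 km, inserting between B and C.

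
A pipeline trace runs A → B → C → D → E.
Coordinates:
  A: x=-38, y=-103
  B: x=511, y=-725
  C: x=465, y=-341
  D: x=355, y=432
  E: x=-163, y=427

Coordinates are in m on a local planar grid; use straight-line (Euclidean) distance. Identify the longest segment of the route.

A–B

Leg distances:
A→B: 829.6 m
B→C: 386.7 m
C→D: 780.8 m
D→E: 518.0 m
The longest leg is A–B at 829.6 m.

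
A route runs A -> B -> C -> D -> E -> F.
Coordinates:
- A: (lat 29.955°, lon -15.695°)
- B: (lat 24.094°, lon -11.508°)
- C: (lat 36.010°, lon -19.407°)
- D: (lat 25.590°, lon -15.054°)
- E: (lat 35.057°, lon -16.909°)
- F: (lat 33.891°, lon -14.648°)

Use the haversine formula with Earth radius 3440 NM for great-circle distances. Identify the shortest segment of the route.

E–F

Leg distances:
A→B: 417.0 NM
B→C: 824.1 NM
C→D: 664.4 NM
D→E: 576.4 NM
E→F: 132.0 NM
The shortest leg is E–F at 132.0 NM.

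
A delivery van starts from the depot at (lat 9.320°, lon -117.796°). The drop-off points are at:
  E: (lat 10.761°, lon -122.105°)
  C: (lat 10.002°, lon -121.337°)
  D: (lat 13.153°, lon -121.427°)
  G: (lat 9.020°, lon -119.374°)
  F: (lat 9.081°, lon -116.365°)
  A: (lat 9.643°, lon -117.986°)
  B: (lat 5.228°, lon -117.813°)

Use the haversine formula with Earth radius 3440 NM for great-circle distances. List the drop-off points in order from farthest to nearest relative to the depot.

Computing each great-circle distance from (lat 9.320°, lon -117.796°):
D (lat 13.153°, lon -121.427°): 314.1 NM
E (lat 10.761°, lon -122.105°): 269.0 NM
B (lat 5.228°, lon -117.813°): 245.7 NM
C (lat 10.002°, lon -121.337°): 213.5 NM
G (lat 9.020°, lon -119.374°): 95.2 NM
F (lat 9.081°, lon -116.365°): 86.0 NM
A (lat 9.643°, lon -117.986°): 22.4 NM

D, E, B, C, G, F, A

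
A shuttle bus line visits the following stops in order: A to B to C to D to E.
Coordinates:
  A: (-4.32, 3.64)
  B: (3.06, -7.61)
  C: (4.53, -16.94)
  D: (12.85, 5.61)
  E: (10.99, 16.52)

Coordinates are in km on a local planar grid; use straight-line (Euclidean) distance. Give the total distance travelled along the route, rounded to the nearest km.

58 km

Leg distances:
A→B: 13.5 km  (cumulative 13.5 km)
B→C: 9.4 km  (cumulative 22.9 km)
C→D: 24.0 km  (cumulative 46.9 km)
D→E: 11.1 km  (cumulative 58.0 km)
Total route length ≈ 58 km.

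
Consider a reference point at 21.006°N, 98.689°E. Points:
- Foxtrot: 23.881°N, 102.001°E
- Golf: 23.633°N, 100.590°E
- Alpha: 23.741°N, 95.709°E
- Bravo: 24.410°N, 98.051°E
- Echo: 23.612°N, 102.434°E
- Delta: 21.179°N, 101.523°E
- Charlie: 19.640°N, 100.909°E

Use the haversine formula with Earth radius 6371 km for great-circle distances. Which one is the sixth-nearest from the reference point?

Foxtrot

Distances from the reference point (21.006°N, 98.689°E):
Charlie: 276.9 km
Delta: 294.6 km
Golf: 351.5 km
Bravo: 384.1 km
Alpha: 431.7 km
Foxtrot: 466.9 km
Echo: 482.0 km
The sixth-nearest is Foxtrot at 466.9 km.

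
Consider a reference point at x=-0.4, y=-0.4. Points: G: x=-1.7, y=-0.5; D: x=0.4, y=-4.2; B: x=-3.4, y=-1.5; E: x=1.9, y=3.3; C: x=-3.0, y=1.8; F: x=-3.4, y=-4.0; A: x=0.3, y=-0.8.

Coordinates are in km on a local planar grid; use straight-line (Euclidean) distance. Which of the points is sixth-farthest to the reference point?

Distances from the reference point (x=-0.4, y=-0.4):
F: 4.7 km
E: 4.4 km
D: 3.9 km
C: 3.4 km
B: 3.2 km
G: 1.3 km
A: 0.8 km
The sixth-farthest is G at 1.3 km.

G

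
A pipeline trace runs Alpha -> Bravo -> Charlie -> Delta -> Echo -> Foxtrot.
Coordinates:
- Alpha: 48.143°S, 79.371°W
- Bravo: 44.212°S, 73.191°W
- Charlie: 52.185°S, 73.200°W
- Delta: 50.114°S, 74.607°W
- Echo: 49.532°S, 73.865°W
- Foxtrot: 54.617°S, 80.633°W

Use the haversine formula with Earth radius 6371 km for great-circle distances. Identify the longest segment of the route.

Leg distances:
Alpha→Bravo: 645.7 km
Bravo→Charlie: 886.6 km
Charlie→Delta: 250.3 km
Delta→Echo: 83.8 km
Echo→Foxtrot: 729.8 km
The longest leg is Bravo–Charlie at 886.6 km.

Bravo–Charlie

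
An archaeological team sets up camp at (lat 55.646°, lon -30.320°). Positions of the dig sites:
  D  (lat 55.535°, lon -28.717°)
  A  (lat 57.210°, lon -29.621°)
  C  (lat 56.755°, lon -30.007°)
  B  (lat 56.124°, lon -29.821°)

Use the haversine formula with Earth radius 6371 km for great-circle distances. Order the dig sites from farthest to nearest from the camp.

Distances from the camp:
A (lat 57.210°, lon -29.621°): 179.1 km
C (lat 56.755°, lon -30.007°): 124.8 km
D (lat 55.535°, lon -28.717°): 101.5 km
B (lat 56.124°, lon -29.821°): 61.6 km

A, C, D, B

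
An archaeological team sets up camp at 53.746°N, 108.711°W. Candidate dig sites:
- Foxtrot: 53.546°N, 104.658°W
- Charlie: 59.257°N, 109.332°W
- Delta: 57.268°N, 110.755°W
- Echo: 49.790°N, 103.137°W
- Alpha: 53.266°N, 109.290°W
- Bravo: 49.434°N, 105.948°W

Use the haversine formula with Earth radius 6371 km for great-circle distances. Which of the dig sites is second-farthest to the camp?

Distance to each, sorted:
Charlie: 614.0 km
Echo: 583.3 km
Bravo: 516.0 km
Delta: 412.2 km
Foxtrot: 268.0 km
Alpha: 65.7 km
The second-farthest is Echo at 583.3 km.

Echo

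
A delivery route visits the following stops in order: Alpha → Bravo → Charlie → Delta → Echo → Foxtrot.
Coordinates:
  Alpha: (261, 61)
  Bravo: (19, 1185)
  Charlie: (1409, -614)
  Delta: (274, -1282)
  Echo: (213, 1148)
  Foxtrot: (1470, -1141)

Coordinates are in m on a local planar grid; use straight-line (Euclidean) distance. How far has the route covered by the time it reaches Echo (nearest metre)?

7171 m

Leg distances:
Alpha→Bravo: 1149.8 m  (cumulative 1149.8 m)
Bravo→Charlie: 2273.4 m  (cumulative 3423.2 m)
Charlie→Delta: 1317.0 m  (cumulative 4740.2 m)
Delta→Echo: 2430.8 m  (cumulative 7170.9 m)
Cumulative distance at Echo ≈ 7171 m.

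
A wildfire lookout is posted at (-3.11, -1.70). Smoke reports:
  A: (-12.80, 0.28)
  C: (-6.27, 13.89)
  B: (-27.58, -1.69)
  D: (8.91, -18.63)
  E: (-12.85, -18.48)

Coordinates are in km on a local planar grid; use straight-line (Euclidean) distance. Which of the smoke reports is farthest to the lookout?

B

Distance to each, sorted:
B: 24.5 km
D: 20.8 km
E: 19.4 km
C: 15.9 km
A: 9.9 km
The farthest is B at 24.5 km.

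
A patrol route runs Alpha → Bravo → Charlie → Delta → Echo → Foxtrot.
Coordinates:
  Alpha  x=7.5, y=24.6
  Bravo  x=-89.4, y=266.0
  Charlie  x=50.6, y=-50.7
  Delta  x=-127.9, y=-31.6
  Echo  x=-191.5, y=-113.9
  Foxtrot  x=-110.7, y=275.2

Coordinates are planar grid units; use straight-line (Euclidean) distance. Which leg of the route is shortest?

Delta–Echo

Leg distances:
Alpha→Bravo: 260.1
Bravo→Charlie: 346.3
Charlie→Delta: 179.5
Delta→Echo: 104.0
Echo→Foxtrot: 397.4
The shortest leg is Delta–Echo at 104.0.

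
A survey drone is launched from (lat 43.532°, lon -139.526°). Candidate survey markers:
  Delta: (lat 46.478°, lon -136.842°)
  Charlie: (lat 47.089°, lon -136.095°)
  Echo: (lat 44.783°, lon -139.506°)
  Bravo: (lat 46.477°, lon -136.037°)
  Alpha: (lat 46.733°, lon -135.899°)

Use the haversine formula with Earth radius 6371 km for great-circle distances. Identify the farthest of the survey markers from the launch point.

Charlie

Distances from the launch point ((lat 43.532°, lon -139.526°)):
Charlie: 477.8 km
Alpha: 455.6 km
Bravo: 427.1 km
Delta: 389.6 km
Echo: 139.1 km
The farthest is Charlie at 477.8 km.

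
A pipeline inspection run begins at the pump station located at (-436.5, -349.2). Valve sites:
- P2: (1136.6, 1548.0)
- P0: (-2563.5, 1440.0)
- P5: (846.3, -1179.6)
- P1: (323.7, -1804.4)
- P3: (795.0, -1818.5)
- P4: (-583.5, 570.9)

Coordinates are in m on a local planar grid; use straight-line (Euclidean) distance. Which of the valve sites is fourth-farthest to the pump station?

Distance to each, sorted:
P0: 2779.5 m
P2: 2464.6 m
P3: 1917.1 m
P1: 1641.8 m
P5: 1528.1 m
P4: 931.8 m
The fourth-farthest is P1 at 1641.8 m.

P1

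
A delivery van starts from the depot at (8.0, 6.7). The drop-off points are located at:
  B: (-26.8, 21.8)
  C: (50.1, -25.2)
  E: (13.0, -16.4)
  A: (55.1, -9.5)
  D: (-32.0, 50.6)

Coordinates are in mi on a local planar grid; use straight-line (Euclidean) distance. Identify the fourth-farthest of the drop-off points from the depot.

Distances from the depot ((8.0, 6.7)):
D: 59.4 mi
C: 52.8 mi
A: 49.8 mi
B: 37.9 mi
E: 23.6 mi
The fourth-farthest is B at 37.9 mi.

B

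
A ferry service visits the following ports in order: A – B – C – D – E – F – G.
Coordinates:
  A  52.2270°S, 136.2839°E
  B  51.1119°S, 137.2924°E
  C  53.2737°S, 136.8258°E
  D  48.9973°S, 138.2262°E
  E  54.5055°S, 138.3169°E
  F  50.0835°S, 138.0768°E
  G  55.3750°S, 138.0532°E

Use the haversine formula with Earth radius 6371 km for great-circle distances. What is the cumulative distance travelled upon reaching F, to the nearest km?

Leg distances:
A→B: 142.2 km  (cumulative 142.2 km)
B→C: 242.5 km  (cumulative 384.6 km)
C→D: 485.4 km  (cumulative 870.1 km)
D→E: 612.5 km  (cumulative 1482.6 km)
E→F: 492.0 km  (cumulative 1974.6 km)
Cumulative distance at F ≈ 1975 km.

1975 km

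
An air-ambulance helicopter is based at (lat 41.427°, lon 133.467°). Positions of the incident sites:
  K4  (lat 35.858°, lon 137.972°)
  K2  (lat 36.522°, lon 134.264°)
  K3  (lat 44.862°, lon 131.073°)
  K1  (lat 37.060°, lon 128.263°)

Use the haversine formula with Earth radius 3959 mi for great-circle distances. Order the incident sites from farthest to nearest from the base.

K4, K1, K2, K3

Computing each great-circle distance from (lat 41.427°, lon 133.467°):
K4 (lat 35.858°, lon 137.972°): 455.0 mi
K1 (lat 37.060°, lon 128.263°): 410.5 mi
K2 (lat 36.522°, lon 134.264°): 341.6 mi
K3 (lat 44.862°, lon 131.073°): 266.2 mi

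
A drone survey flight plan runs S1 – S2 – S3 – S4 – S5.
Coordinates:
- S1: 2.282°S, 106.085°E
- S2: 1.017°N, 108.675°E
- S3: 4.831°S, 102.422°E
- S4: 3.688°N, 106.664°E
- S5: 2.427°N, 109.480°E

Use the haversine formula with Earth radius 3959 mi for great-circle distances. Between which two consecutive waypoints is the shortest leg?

Leg distances:
S1→S2: 289.8 mi
S2→S3: 591.3 mi
S3→S4: 657.5 mi
S4→S5: 212.9 mi
The shortest leg is S4–S5 at 212.9 mi.

S4–S5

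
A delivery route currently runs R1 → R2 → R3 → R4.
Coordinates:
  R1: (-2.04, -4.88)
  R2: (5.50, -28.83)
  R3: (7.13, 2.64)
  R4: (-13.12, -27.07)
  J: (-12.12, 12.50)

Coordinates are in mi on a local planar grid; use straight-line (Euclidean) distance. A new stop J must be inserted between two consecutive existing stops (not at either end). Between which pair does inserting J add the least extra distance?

Added distance for inserting J between each consecutive pair:
R1–R2: 39.9 mi
R2–R3: 35.0 mi
R3–R4: 25.3 mi
Smallest added distance is 25.3 mi, inserting between R3 and R4.

between R3 and R4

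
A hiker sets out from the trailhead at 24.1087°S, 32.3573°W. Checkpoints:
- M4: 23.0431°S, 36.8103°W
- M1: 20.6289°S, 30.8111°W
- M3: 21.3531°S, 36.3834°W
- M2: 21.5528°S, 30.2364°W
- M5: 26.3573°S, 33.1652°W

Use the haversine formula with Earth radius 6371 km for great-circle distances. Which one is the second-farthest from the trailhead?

Distances from the trailhead (24.1087°S, 32.3573°W):
M3: 514.1 km
M4: 469.0 km
M1: 418.3 km
M2: 357.8 km
M5: 262.9 km
The second-farthest is M4 at 469.0 km.

M4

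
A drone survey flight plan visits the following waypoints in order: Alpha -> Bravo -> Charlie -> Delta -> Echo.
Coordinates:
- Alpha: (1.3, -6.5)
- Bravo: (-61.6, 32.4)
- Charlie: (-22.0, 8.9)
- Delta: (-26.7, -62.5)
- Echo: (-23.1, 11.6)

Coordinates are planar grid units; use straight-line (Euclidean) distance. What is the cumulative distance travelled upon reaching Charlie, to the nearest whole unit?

Leg distances:
Alpha→Bravo: 74.0  (cumulative 74.0)
Bravo→Charlie: 46.0  (cumulative 120.0)
Cumulative distance at Charlie ≈ 120.

120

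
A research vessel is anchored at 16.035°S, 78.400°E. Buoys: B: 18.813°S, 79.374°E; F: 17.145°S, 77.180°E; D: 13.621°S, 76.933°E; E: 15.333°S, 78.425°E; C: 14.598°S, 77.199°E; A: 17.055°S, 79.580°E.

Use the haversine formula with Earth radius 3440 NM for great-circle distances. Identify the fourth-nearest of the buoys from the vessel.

C

Distance to each, sorted:
E: 42.2 NM
A: 91.4 NM
F: 96.8 NM
C: 110.8 NM
D: 168.1 NM
B: 175.9 NM
The fourth-nearest is C at 110.8 NM.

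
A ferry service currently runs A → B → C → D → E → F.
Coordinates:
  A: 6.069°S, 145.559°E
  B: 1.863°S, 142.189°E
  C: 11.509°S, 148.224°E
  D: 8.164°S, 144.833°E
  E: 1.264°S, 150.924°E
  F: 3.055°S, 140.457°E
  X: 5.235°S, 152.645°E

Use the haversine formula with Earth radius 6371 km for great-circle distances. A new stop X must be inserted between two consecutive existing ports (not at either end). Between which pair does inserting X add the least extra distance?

Added distance for inserting X between each consecutive pair:
A–B: 1410.2 km
B–C: 807.3 km
C–D: 1246.7 km
D–E: 381.5 km
E–F: 674.3 km
Smallest added distance is 381.5 km, inserting between D and E.

between D and E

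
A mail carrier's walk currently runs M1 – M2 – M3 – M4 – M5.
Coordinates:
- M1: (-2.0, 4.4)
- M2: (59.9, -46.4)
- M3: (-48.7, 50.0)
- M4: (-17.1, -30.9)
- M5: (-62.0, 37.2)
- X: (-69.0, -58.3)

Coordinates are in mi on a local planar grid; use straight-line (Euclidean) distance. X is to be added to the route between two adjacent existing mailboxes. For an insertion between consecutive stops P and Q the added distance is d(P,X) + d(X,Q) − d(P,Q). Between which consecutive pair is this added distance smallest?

Added distance for inserting X between each consecutive pair:
M1–M2: 141.1 mi
M2–M3: 94.4 mi
M3–M4: 82.0 mi
M4–M5: 72.9 mi
Smallest added distance is 72.9 mi, inserting between M4 and M5.

between M4 and M5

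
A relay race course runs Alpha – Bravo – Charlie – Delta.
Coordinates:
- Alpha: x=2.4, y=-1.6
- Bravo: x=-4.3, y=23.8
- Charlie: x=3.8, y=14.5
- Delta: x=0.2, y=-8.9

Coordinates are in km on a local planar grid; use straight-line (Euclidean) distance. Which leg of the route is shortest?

Bravo–Charlie

Leg distances:
Alpha→Bravo: 26.3 km
Bravo→Charlie: 12.3 km
Charlie→Delta: 23.7 km
The shortest leg is Bravo–Charlie at 12.3 km.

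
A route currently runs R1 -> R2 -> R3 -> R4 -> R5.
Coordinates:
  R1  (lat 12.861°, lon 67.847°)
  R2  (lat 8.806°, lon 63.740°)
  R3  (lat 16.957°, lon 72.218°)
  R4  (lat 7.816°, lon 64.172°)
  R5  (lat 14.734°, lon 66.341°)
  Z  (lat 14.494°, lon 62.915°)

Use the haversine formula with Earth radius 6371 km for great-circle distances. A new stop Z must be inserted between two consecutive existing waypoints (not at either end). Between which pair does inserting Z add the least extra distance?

between R4 and R5

Added distance for inserting Z between each consecutive pair:
R1–R2: 565.8 km
R2–R3: 381.3 km
R3–R4: 447.9 km
R4–R5: 319.9 km
Smallest added distance is 319.9 km, inserting between R4 and R5.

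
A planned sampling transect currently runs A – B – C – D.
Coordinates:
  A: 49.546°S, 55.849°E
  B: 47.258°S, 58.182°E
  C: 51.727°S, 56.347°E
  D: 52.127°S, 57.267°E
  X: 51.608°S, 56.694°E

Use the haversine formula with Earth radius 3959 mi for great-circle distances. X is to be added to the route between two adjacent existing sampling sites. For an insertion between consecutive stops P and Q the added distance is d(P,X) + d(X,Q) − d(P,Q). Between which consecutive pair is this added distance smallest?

Added distance for inserting X between each consecutive pair:
A–B: 264.2 mi
B–C: 5.3 mi
C–D: 12.4 mi
Smallest added distance is 5.3 mi, inserting between B and C.

between B and C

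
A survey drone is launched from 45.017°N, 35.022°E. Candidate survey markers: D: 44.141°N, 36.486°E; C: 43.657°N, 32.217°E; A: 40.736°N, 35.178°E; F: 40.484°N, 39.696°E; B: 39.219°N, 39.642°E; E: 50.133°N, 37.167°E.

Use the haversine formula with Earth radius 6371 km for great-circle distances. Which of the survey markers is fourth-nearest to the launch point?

E

Distances from the launch point (45.017°N, 35.022°E):
D: 151.4 km
C: 269.5 km
A: 476.2 km
E: 591.1 km
F: 632.0 km
B: 748.6 km
The fourth-nearest is E at 591.1 km.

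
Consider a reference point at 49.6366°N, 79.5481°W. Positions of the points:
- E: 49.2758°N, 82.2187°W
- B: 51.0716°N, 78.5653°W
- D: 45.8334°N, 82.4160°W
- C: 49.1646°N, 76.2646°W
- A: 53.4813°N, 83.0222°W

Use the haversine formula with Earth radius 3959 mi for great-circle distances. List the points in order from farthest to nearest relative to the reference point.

A, D, C, E, B

Computing each great-circle distance from 49.6366°N, 79.5481°W:
A 53.4813°N, 83.0222°W: 304.6 mi
D 45.8334°N, 82.4160°W: 294.6 mi
C 49.1646°N, 76.2646°W: 151.2 mi
E 49.2758°N, 82.2187°W: 122.5 mi
B 51.0716°N, 78.5653°W: 108.2 mi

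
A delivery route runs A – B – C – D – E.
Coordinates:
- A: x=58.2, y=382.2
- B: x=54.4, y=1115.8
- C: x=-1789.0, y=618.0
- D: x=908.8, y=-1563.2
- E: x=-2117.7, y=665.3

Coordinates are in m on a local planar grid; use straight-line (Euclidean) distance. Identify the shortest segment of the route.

A–B

Leg distances:
A→B: 733.6 m
B→C: 1909.4 m
C→D: 3469.3 m
D→E: 3758.4 m
The shortest leg is A–B at 733.6 m.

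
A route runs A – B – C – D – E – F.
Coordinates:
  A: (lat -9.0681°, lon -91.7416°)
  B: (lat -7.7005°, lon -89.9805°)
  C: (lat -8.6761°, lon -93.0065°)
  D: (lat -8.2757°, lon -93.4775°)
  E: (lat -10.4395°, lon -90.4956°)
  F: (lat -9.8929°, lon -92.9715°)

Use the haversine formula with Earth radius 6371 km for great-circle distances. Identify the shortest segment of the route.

C–D

Leg distances:
A→B: 246.3 km
B→C: 350.3 km
C→D: 68.3 km
D→E: 406.1 km
E→F: 277.7 km
The shortest leg is C–D at 68.3 km.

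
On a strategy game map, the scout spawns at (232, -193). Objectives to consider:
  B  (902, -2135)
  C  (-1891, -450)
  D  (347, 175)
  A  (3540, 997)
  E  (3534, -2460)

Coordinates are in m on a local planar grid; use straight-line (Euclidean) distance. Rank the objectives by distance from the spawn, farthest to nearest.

Distances from the spawn:
E (3534, -2460): 4005.3 m
A (3540, 997): 3515.5 m
C (-1891, -450): 2138.5 m
B (902, -2135): 2054.3 m
D (347, 175): 385.6 m

E, A, C, B, D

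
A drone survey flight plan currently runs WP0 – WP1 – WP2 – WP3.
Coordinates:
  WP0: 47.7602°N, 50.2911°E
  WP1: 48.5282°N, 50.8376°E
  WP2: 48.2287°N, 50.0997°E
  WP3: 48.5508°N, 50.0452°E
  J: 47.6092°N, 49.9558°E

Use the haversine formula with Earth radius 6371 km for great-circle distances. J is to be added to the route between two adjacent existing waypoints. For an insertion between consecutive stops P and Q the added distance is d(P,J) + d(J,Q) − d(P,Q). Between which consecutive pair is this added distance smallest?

Added distance for inserting J between each consecutive pair:
WP0–WP1: 57.1 km
WP1–WP2: 127.2 km
WP2–WP3: 138.6 km
Smallest added distance is 57.1 km, inserting between WP0 and WP1.

between WP0 and WP1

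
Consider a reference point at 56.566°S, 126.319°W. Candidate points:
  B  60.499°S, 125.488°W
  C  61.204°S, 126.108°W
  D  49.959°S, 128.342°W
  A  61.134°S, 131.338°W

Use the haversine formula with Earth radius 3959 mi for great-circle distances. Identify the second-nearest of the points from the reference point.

C

Distance to each, sorted:
B: 273.4 mi
C: 320.6 mi
A: 362.8 mi
D: 464.1 mi
The second-nearest is C at 320.6 mi.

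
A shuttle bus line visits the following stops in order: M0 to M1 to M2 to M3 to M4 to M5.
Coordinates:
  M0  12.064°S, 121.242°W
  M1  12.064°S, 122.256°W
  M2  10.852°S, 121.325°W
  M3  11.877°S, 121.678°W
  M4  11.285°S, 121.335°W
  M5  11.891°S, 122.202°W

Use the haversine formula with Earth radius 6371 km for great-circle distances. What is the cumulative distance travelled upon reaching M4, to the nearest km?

475 km

Leg distances:
M0→M1: 110.3 km  (cumulative 110.3 km)
M1→M2: 168.7 km  (cumulative 279.0 km)
M2→M3: 120.3 km  (cumulative 399.2 km)
M3→M4: 75.7 km  (cumulative 474.9 km)
Cumulative distance at M4 ≈ 475 km.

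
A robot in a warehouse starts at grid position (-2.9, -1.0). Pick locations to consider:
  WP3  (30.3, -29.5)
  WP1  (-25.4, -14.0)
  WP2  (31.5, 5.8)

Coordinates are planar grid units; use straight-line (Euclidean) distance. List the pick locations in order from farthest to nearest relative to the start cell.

Distances from the start cell:
WP3 (30.3, -29.5): 43.8
WP2 (31.5, 5.8): 35.1
WP1 (-25.4, -14.0): 26.0

WP3, WP2, WP1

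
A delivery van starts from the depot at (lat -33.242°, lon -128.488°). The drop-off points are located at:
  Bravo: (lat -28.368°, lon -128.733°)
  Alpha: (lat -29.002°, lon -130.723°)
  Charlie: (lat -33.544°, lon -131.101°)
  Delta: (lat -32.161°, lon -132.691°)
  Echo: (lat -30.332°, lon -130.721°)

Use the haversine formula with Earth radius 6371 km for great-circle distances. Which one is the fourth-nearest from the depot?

Alpha

Distance to each, sorted:
Charlie: 244.9 km
Echo: 386.3 km
Delta: 411.2 km
Alpha: 517.2 km
Bravo: 542.5 km
The fourth-nearest is Alpha at 517.2 km.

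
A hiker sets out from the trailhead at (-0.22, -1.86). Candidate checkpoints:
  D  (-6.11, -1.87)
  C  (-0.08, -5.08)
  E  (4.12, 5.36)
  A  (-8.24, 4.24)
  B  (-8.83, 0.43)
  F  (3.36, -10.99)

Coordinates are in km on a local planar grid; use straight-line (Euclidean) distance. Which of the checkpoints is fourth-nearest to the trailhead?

B

Distances from the trailhead ((-0.22, -1.86)):
C: 3.2 km
D: 5.9 km
E: 8.4 km
B: 8.9 km
F: 9.8 km
A: 10.1 km
The fourth-nearest is B at 8.9 km.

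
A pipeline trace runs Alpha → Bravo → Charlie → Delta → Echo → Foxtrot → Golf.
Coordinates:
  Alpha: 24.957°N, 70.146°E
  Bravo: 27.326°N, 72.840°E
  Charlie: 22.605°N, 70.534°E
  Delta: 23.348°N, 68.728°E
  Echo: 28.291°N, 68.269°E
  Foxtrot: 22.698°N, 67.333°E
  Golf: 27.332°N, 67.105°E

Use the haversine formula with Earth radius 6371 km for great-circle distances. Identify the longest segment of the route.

Echo–Foxtrot

Leg distances:
Alpha→Bravo: 376.4 km
Bravo→Charlie: 574.1 km
Charlie→Delta: 202.5 km
Delta→Echo: 551.6 km
Echo→Foxtrot: 629.0 km
Foxtrot→Golf: 515.8 km
The longest leg is Echo–Foxtrot at 629.0 km.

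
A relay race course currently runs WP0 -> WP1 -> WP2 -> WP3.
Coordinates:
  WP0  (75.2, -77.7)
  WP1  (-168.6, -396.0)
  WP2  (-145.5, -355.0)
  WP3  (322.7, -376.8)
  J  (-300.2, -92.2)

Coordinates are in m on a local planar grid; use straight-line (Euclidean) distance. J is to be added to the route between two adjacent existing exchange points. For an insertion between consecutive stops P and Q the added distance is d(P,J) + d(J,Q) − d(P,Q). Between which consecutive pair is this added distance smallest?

Added distance for inserting J between each consecutive pair:
WP0–WP1: 305.8 m
WP1–WP2: 589.0 m
WP2–WP3: 521.1 m
Smallest added distance is 305.8 m, inserting between WP0 and WP1.

between WP0 and WP1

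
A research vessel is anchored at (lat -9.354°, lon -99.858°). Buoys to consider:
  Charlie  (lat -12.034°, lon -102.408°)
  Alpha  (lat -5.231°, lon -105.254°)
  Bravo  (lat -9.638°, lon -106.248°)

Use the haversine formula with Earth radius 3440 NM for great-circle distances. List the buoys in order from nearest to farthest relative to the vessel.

Distance from the vessel at (lat -9.354°, lon -99.858°) to each:
Charlie (lat -12.034°, lon -102.408°): 220.3 NM
Bravo (lat -9.638°, lon -106.248°): 378.8 NM
Alpha (lat -5.231°, lon -105.254°): 405.6 NM

Charlie, Bravo, Alpha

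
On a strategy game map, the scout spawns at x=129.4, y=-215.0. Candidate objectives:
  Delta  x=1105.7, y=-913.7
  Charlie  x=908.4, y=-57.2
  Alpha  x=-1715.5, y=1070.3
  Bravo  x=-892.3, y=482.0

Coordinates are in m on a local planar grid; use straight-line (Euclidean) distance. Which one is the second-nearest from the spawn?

Distance to each, sorted:
Charlie: 794.8 m
Delta: 1200.6 m
Bravo: 1236.8 m
Alpha: 2248.5 m
The second-nearest is Delta at 1200.6 m.

Delta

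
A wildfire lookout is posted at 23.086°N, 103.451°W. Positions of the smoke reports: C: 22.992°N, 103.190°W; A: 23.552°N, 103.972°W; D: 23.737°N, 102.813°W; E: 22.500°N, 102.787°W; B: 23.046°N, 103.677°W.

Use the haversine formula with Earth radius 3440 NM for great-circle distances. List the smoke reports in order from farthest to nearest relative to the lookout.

D, E, A, C, B

Distance from the lookout at 23.086°N, 103.451°W to each:
D 23.737°N, 102.813°W: 52.6 NM
E 22.500°N, 102.787°W: 50.9 NM
A 23.552°N, 103.972°W: 40.1 NM
C 22.992°N, 103.190°W: 15.5 NM
B 23.046°N, 103.677°W: 12.7 NM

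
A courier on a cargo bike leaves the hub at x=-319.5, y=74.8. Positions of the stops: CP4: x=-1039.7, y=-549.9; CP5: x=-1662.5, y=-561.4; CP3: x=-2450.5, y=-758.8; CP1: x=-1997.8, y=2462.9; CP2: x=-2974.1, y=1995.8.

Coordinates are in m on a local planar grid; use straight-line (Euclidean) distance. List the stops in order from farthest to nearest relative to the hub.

CP2, CP1, CP3, CP5, CP4

Distances from the hub:
CP2 x=-2974.1, y=1995.8: 3276.8 m
CP1 x=-1997.8, y=2462.9: 2918.9 m
CP3 x=-2450.5, y=-758.8: 2288.2 m
CP5 x=-1662.5, y=-561.4: 1486.1 m
CP4 x=-1039.7, y=-549.9: 953.4 m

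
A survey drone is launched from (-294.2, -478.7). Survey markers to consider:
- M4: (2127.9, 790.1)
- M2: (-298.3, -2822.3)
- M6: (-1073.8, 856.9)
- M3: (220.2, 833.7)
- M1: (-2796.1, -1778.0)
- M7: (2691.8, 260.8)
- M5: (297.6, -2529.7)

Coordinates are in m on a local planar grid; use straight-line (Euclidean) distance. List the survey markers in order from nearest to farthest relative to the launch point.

M3, M6, M5, M2, M4, M1, M7

Distance from the launch point at (-294.2, -478.7) to each:
M3 (220.2, 833.7): 1409.6 m
M6 (-1073.8, 856.9): 1546.5 m
M5 (297.6, -2529.7): 2134.7 m
M2 (-298.3, -2822.3): 2343.6 m
M4 (2127.9, 790.1): 2734.3 m
M1 (-2796.1, -1778.0): 2819.2 m
M7 (2691.8, 260.8): 3076.2 m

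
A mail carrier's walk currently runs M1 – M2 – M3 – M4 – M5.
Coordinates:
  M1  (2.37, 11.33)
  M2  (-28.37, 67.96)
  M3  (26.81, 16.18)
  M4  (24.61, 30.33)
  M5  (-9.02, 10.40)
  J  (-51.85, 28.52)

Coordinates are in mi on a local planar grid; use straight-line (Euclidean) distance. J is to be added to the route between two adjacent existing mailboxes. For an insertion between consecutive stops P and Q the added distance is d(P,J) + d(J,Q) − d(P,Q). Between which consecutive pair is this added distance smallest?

between M1 and M2

Added distance for inserting J between each consecutive pair:
M1–M2: 38.3 mi
M2–M3: 49.9 mi
M3–M4: 141.8 mi
M4–M5: 83.9 mi
Smallest added distance is 38.3 mi, inserting between M1 and M2.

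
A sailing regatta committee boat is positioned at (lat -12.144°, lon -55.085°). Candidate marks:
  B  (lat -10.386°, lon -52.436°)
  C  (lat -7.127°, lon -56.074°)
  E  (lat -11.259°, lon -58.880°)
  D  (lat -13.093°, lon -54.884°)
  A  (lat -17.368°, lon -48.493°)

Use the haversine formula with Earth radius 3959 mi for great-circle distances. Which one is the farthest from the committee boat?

Distance to each, sorted:
A: 569.3 mi
C: 353.1 mi
E: 264.0 mi
B: 216.7 mi
D: 67.0 mi
The farthest is A at 569.3 mi.

A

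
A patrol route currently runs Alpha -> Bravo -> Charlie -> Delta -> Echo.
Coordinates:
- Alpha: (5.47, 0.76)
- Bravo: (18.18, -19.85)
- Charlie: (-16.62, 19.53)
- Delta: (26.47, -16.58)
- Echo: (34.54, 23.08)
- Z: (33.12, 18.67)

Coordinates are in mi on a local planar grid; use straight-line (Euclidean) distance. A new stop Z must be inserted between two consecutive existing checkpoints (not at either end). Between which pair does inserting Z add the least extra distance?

between Delta and Echo

Added distance for inserting Z between each consecutive pair:
Alpha–Bravo: 50.0 mi
Bravo–Charlie: 38.5 mi
Charlie–Delta: 29.4 mi
Delta–Echo: 0.0 mi
Smallest added distance is 0.0 mi, inserting between Delta and Echo.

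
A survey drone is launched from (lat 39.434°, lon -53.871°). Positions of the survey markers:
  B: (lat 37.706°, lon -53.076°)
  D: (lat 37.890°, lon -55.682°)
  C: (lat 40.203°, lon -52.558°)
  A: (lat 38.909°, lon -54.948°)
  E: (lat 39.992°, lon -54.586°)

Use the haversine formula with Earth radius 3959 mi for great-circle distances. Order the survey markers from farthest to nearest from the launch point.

Computing each great-circle distance from (lat 39.434°, lon -53.871°):
D (lat 37.890°, lon -55.682°): 144.7 mi
B (lat 37.706°, lon -53.076°): 126.9 mi
C (lat 40.203°, lon -52.558°): 87.6 mi
A (lat 38.909°, lon -54.948°): 68.1 mi
E (lat 39.992°, lon -54.586°): 54.1 mi

D, B, C, A, E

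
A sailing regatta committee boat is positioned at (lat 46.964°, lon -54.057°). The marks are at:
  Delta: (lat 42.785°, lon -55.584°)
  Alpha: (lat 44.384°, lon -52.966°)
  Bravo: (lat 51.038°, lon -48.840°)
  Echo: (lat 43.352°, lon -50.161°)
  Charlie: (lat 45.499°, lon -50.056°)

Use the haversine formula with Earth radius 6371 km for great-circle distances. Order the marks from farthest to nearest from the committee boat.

Bravo, Echo, Delta, Charlie, Alpha

Distance from the committee boat at (lat 46.964°, lon -54.057°) to each:
Bravo (lat 51.038°, lon -48.840°): 591.3 km
Echo (lat 43.352°, lon -50.161°): 504.5 km
Delta (lat 42.785°, lon -55.584°): 480.0 km
Charlie (lat 45.499°, lon -50.056°): 348.1 km
Alpha (lat 44.384°, lon -52.966°): 299.1 km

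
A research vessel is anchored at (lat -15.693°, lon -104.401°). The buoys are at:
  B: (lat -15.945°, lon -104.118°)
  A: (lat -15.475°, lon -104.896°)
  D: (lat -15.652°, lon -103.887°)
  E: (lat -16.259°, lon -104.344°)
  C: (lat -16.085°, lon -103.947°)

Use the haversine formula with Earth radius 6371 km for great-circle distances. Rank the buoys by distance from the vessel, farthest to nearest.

Distances from the vessel:
C (lat -16.085°, lon -103.947°): 65.2 km
E (lat -16.259°, lon -104.344°): 63.2 km
A (lat -15.475°, lon -104.896°): 58.3 km
D (lat -15.652°, lon -103.887°): 55.2 km
B (lat -15.945°, lon -104.118°): 41.3 km

C, E, A, D, B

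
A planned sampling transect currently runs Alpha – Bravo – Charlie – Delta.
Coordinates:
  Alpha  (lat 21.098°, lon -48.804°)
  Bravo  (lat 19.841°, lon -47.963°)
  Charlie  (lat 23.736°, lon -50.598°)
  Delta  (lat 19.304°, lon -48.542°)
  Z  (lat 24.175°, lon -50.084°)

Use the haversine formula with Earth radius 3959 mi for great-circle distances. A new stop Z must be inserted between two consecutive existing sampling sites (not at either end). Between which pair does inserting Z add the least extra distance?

between Bravo and Charlie

Added distance for inserting Z between each consecutive pair:
Alpha–Bravo: 454.1 mi
Bravo–Charlie: 55.5 mi
Charlie–Delta: 61.7 mi
Smallest added distance is 55.5 mi, inserting between Bravo and Charlie.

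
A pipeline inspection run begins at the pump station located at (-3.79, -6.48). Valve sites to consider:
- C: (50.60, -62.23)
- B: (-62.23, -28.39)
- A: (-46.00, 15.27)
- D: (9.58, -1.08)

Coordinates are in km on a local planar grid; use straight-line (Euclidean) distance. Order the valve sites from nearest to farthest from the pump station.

D, A, B, C

Distance from the pump station at (-3.79, -6.48) to each:
D (9.58, -1.08): 14.4 km
A (-46.00, 15.27): 47.5 km
B (-62.23, -28.39): 62.4 km
C (50.60, -62.23): 77.9 km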